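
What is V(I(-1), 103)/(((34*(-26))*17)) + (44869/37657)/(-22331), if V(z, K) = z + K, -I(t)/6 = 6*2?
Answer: -26742763809/12637322722076 ≈ -0.0021162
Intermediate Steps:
I(t) = -72 (I(t) = -36*2 = -6*12 = -72)
V(z, K) = K + z
V(I(-1), 103)/(((34*(-26))*17)) + (44869/37657)/(-22331) = (103 - 72)/(((34*(-26))*17)) + (44869/37657)/(-22331) = 31/((-884*17)) + (44869*(1/37657))*(-1/22331) = 31/(-15028) + (44869/37657)*(-1/22331) = 31*(-1/15028) - 44869/840918467 = -31/15028 - 44869/840918467 = -26742763809/12637322722076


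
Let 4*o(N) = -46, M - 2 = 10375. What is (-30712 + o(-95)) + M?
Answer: -40693/2 ≈ -20347.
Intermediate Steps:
M = 10377 (M = 2 + 10375 = 10377)
o(N) = -23/2 (o(N) = (¼)*(-46) = -23/2)
(-30712 + o(-95)) + M = (-30712 - 23/2) + 10377 = -61447/2 + 10377 = -40693/2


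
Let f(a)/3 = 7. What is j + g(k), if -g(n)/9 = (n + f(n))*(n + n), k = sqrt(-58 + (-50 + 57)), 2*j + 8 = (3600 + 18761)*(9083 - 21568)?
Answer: -279175257/2 - 378*I*sqrt(51) ≈ -1.3959e+8 - 2699.5*I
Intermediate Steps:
f(a) = 21 (f(a) = 3*7 = 21)
j = -279177093/2 (j = -4 + ((3600 + 18761)*(9083 - 21568))/2 = -4 + (22361*(-12485))/2 = -4 + (1/2)*(-279177085) = -4 - 279177085/2 = -279177093/2 ≈ -1.3959e+8)
k = I*sqrt(51) (k = sqrt(-58 + 7) = sqrt(-51) = I*sqrt(51) ≈ 7.1414*I)
g(n) = -18*n*(21 + n) (g(n) = -9*(n + 21)*(n + n) = -9*(21 + n)*2*n = -18*n*(21 + n))
j + g(k) = -279177093/2 - 18*I*sqrt(51)*(21 + I*sqrt(51))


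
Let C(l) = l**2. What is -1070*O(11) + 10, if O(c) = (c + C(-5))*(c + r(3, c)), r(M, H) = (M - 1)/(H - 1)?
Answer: -431414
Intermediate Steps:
r(M, H) = (-1 + M)/(-1 + H)
O(c) = (25 + c)*(c + 2/(-1 + c)) (O(c) = (c + (-5)**2)*(c + (-1 + 3)/(-1 + c)) = (c + 25)*(c + 2/(-1 + c)) = (25 + c)*(c + 2/(-1 + c)))
-1070*O(11) + 10 = -1070*(50 + 2*11 + 11*(-1 + 11)*(25 + 11))/(-1 + 11) + 10 = -1070*(50 + 22 + 11*10*36)/10 + 10 = -107*(50 + 22 + 3960) + 10 = -107*4032 + 10 = -1070*2016/5 + 10 = -431424 + 10 = -431414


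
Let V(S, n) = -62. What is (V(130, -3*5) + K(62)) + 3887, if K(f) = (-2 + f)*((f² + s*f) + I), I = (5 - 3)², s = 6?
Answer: 257025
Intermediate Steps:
I = 4 (I = 2² = 4)
K(f) = (-2 + f)*(4 + f² + 6*f) (K(f) = (-2 + f)*((f² + 6*f) + 4) = (-2 + f)*(4 + f² + 6*f))
(V(130, -3*5) + K(62)) + 3887 = (-62 + (-8 + 62³ - 8*62 + 4*62²)) + 3887 = (-62 + (-8 + 238328 - 496 + 4*3844)) + 3887 = (-62 + (-8 + 238328 - 496 + 15376)) + 3887 = (-62 + 253200) + 3887 = 253138 + 3887 = 257025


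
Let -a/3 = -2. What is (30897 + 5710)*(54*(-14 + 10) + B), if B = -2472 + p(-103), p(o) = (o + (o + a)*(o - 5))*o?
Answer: -39210013949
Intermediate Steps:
a = 6 (a = -3*(-2) = 6)
p(o) = o*(o + (-5 + o)*(6 + o)) (p(o) = (o + (o + 6)*(o - 5))*o = (o + (6 + o)*(-5 + o))*o = (o + (-5 + o)*(6 + o))*o = o*(o + (-5 + o)*(6 + o)))
B = -1070891 (B = -2472 - 103*(-30 + (-103)² + 2*(-103)) = -2472 - 103*(-30 + 10609 - 206) = -2472 - 103*10373 = -2472 - 1068419 = -1070891)
(30897 + 5710)*(54*(-14 + 10) + B) = (30897 + 5710)*(54*(-14 + 10) - 1070891) = 36607*(54*(-4) - 1070891) = 36607*(-216 - 1070891) = 36607*(-1071107) = -39210013949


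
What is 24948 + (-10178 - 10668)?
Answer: 4102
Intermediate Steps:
24948 + (-10178 - 10668) = 24948 - 20846 = 4102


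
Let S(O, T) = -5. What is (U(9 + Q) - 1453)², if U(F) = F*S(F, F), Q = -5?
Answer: 2169729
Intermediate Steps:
U(F) = -5*F (U(F) = F*(-5) = -5*F)
(U(9 + Q) - 1453)² = (-5*(9 - 5) - 1453)² = (-5*4 - 1453)² = (-20 - 1453)² = (-1473)² = 2169729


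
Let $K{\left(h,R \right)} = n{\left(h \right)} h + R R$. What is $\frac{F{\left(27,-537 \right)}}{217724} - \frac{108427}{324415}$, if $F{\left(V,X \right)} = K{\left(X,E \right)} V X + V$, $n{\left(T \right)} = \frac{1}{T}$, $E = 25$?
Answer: $- \frac{228316174781}{5433302420} \approx -42.022$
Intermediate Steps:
$K{\left(h,R \right)} = 1 + R^{2}$ ($K{\left(h,R \right)} = \frac{h}{h} + R R = 1 + R^{2}$)
$F{\left(V,X \right)} = V + 626 V X$ ($F{\left(V,X \right)} = \left(1 + 25^{2}\right) V X + V = \left(1 + 625\right) V X + V = 626 V X + V = V + 626 V X$)
$\frac{F{\left(27,-537 \right)}}{217724} - \frac{108427}{324415} = \frac{27 \left(1 + 626 \left(-537\right)\right)}{217724} - \frac{108427}{324415} = 27 \left(1 - 336162\right) \frac{1}{217724} - \frac{108427}{324415} = 27 \left(-336161\right) \frac{1}{217724} - \frac{108427}{324415} = \left(-9076347\right) \frac{1}{217724} - \frac{108427}{324415} = - \frac{9076347}{217724} - \frac{108427}{324415} = - \frac{228316174781}{5433302420}$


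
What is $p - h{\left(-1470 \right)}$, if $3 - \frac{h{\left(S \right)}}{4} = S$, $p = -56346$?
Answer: $-62238$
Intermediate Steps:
$h{\left(S \right)} = 12 - 4 S$
$p - h{\left(-1470 \right)} = -56346 - \left(12 - -5880\right) = -56346 - \left(12 + 5880\right) = -56346 - 5892 = -62238$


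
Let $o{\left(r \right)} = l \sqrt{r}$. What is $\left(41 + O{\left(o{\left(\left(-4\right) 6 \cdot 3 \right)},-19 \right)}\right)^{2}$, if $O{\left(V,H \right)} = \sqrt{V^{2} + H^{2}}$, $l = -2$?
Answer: $\left(41 + \sqrt{73}\right)^{2} \approx 2454.6$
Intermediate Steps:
$o{\left(r \right)} = - 2 \sqrt{r}$
$O{\left(V,H \right)} = \sqrt{H^{2} + V^{2}}$
$\left(41 + O{\left(o{\left(\left(-4\right) 6 \cdot 3 \right)},-19 \right)}\right)^{2} = \left(41 + \sqrt{\left(-19\right)^{2} + \left(- 2 \sqrt{\left(-4\right) 6 \cdot 3}\right)^{2}}\right)^{2} = \left(41 + \sqrt{361 + \left(- 2 \sqrt{\left(-24\right) 3}\right)^{2}}\right)^{2} = \left(41 + \sqrt{361 + \left(- 2 \sqrt{-72}\right)^{2}}\right)^{2} = \left(41 + \sqrt{361 + \left(- 2 \cdot 6 i \sqrt{2}\right)^{2}}\right)^{2} = \left(41 + \sqrt{361 + \left(- 12 i \sqrt{2}\right)^{2}}\right)^{2} = \left(41 + \sqrt{361 - 288}\right)^{2} = \left(41 + \sqrt{73}\right)^{2}$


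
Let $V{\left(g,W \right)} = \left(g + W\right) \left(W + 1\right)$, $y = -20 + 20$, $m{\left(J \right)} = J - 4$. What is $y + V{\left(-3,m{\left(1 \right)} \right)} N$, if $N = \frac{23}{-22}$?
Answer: $- \frac{138}{11} \approx -12.545$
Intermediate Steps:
$m{\left(J \right)} = -4 + J$
$y = 0$
$N = - \frac{23}{22}$ ($N = 23 \left(- \frac{1}{22}\right) = - \frac{23}{22} \approx -1.0455$)
$V{\left(g,W \right)} = \left(1 + W\right) \left(W + g\right)$ ($V{\left(g,W \right)} = \left(W + g\right) \left(1 + W\right) = \left(1 + W\right) \left(W + g\right)$)
$y + V{\left(-3,m{\left(1 \right)} \right)} N = 0 + \left(\left(-4 + 1\right) - 3 + \left(-4 + 1\right)^{2} + \left(-4 + 1\right) \left(-3\right)\right) \left(- \frac{23}{22}\right) = 0 + \left(-3 - 3 + \left(-3\right)^{2} - -9\right) \left(- \frac{23}{22}\right) = 0 + \left(-3 - 3 + 9 + 9\right) \left(- \frac{23}{22}\right) = 0 + 12 \left(- \frac{23}{22}\right) = 0 - \frac{138}{11} = - \frac{138}{11}$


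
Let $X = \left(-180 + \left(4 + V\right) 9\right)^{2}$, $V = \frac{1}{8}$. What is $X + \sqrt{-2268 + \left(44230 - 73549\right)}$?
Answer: $\frac{1306449}{64} + i \sqrt{31587} \approx 20413.0 + 177.73 i$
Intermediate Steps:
$V = \frac{1}{8} \approx 0.125$
$X = \frac{1306449}{64}$ ($X = \left(-180 + \left(4 + \frac{1}{8}\right) 9\right)^{2} = \left(-180 + \frac{33}{8} \cdot 9\right)^{2} = \left(-180 + \frac{297}{8}\right)^{2} = \left(- \frac{1143}{8}\right)^{2} = \frac{1306449}{64} \approx 20413.0$)
$X + \sqrt{-2268 + \left(44230 - 73549\right)} = \frac{1306449}{64} + \sqrt{-2268 + \left(44230 - 73549\right)} = \frac{1306449}{64} + \sqrt{-2268 - 29319} = \frac{1306449}{64} + \sqrt{-31587} = \frac{1306449}{64} + i \sqrt{31587}$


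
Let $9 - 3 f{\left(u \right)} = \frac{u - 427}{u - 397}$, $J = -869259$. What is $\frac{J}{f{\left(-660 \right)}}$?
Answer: $- \frac{2756420289}{8426} \approx -3.2713 \cdot 10^{5}$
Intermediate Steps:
$f{\left(u \right)} = 3 - \frac{-427 + u}{3 \left(-397 + u\right)}$ ($f{\left(u \right)} = 3 - \frac{\left(u - 427\right) \frac{1}{u - 397}}{3} = 3 - \frac{\left(-427 + u\right) \frac{1}{-397 + u}}{3} = 3 - \frac{\frac{1}{-397 + u} \left(-427 + u\right)}{3} = 3 - \frac{-427 + u}{3 \left(-397 + u\right)}$)
$\frac{J}{f{\left(-660 \right)}} = - \frac{869259}{\frac{2}{3} \frac{1}{-397 - 660} \left(-1573 + 4 \left(-660\right)\right)} = - \frac{869259}{\frac{2}{3} \frac{1}{-1057} \left(-1573 - 2640\right)} = - \frac{869259}{\frac{2}{3} \left(- \frac{1}{1057}\right) \left(-4213\right)} = - \frac{869259}{\frac{8426}{3171}} = \left(-869259\right) \frac{3171}{8426} = - \frac{2756420289}{8426}$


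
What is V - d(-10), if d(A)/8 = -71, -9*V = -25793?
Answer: 30905/9 ≈ 3433.9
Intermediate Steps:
V = 25793/9 (V = -1/9*(-25793) = 25793/9 ≈ 2865.9)
d(A) = -568 (d(A) = 8*(-71) = -568)
V - d(-10) = 25793/9 - 1*(-568) = 25793/9 + 568 = 30905/9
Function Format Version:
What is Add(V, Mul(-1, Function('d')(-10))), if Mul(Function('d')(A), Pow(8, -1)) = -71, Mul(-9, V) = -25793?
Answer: Rational(30905, 9) ≈ 3433.9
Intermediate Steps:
V = Rational(25793, 9) (V = Mul(Rational(-1, 9), -25793) = Rational(25793, 9) ≈ 2865.9)
Function('d')(A) = -568 (Function('d')(A) = Mul(8, -71) = -568)
Add(V, Mul(-1, Function('d')(-10))) = Add(Rational(25793, 9), Mul(-1, -568)) = Add(Rational(25793, 9), 568) = Rational(30905, 9)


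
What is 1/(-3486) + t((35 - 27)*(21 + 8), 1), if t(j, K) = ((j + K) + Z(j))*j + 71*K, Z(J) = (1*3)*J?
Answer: 751578113/3486 ≈ 2.1560e+5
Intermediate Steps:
Z(J) = 3*J
t(j, K) = 71*K + j*(K + 4*j) (t(j, K) = ((j + K) + 3*j)*j + 71*K = ((K + j) + 3*j)*j + 71*K = (K + 4*j)*j + 71*K = j*(K + 4*j) + 71*K = 71*K + j*(K + 4*j))
1/(-3486) + t((35 - 27)*(21 + 8), 1) = 1/(-3486) + (4*((35 - 27)*(21 + 8))**2 + 71*1 + 1*((35 - 27)*(21 + 8))) = -1/3486 + (4*(8*29)**2 + 71 + 1*(8*29)) = -1/3486 + (4*232**2 + 71 + 1*232) = -1/3486 + (4*53824 + 71 + 232) = -1/3486 + (215296 + 71 + 232) = -1/3486 + 215599 = 751578113/3486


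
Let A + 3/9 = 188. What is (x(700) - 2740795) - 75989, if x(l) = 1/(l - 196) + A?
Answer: -1419564551/504 ≈ -2.8166e+6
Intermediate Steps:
A = 563/3 (A = -1/3 + 188 = 563/3 ≈ 187.67)
x(l) = 563/3 + 1/(-196 + l) (x(l) = 1/(l - 196) + 563/3 = 1/(-196 + l) + 563/3 = 563/3 + 1/(-196 + l))
(x(700) - 2740795) - 75989 = ((-110345 + 563*700)/(3*(-196 + 700)) - 2740795) - 75989 = ((1/3)*(-110345 + 394100)/504 - 2740795) - 75989 = ((1/3)*(1/504)*283755 - 2740795) - 75989 = (94585/504 - 2740795) - 75989 = -1381266095/504 - 75989 = -1419564551/504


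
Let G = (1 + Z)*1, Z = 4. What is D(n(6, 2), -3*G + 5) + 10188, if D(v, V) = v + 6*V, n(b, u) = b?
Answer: 10134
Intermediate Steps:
G = 5 (G = (1 + 4)*1 = 5*1 = 5)
D(n(6, 2), -3*G + 5) + 10188 = (6 + 6*(-3*5 + 5)) + 10188 = (6 + 6*(-15 + 5)) + 10188 = (6 + 6*(-10)) + 10188 = (6 - 60) + 10188 = -54 + 10188 = 10134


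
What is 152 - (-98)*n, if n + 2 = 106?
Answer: 10344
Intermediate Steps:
n = 104 (n = -2 + 106 = 104)
152 - (-98)*n = 152 - (-98)*104 = 152 - 98*(-104) = 152 + 10192 = 10344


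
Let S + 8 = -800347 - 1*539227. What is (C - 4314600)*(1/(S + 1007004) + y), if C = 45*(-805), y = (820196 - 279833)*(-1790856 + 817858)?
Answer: 760786301745916970107725/332578 ≈ 2.2875e+18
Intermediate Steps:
S = -1339582 (S = -8 + (-800347 - 1*539227) = -8 + (-800347 - 539227) = -8 - 1339574 = -1339582)
y = -525772118274 (y = 540363*(-972998) = -525772118274)
C = -36225
(C - 4314600)*(1/(S + 1007004) + y) = (-36225 - 4314600)*(1/(-1339582 + 1007004) - 525772118274) = -4350825*(1/(-332578) - 525772118274) = -4350825*(-1/332578 - 525772118274) = -4350825*(-174860239551330373/332578) = 760786301745916970107725/332578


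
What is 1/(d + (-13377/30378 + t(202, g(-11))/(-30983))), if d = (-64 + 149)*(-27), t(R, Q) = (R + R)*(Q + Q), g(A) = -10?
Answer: -313733858/720075539227 ≈ -0.00043570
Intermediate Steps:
t(R, Q) = 4*Q*R (t(R, Q) = (2*R)*(2*Q) = 4*Q*R)
d = -2295 (d = 85*(-27) = -2295)
1/(d + (-13377/30378 + t(202, g(-11))/(-30983))) = 1/(-2295 + (-13377/30378 + (4*(-10)*202)/(-30983))) = 1/(-2295 + (-13377*1/30378 - 8080*(-1/30983))) = 1/(-2295 + (-4459/10126 + 8080/30983)) = 1/(-2295 - 56335117/313733858) = 1/(-720075539227/313733858) = -313733858/720075539227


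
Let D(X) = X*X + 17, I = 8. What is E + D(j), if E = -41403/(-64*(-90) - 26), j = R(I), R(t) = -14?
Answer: 1179939/5734 ≈ 205.78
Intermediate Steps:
j = -14
D(X) = 17 + X² (D(X) = X² + 17 = 17 + X²)
E = -41403/5734 (E = -41403/(5760 - 26) = -41403/5734 ≈ -7.2206)
E + D(j) = -41403/5734 + (17 + (-14)²) = -41403/5734 + (17 + 196) = -41403/5734 + 213 = 1179939/5734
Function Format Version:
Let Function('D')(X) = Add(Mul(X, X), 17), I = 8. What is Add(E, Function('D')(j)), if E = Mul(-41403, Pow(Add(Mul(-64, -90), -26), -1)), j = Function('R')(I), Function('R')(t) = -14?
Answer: Rational(1179939, 5734) ≈ 205.78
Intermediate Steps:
j = -14
Function('D')(X) = Add(17, Pow(X, 2)) (Function('D')(X) = Add(Pow(X, 2), 17) = Add(17, Pow(X, 2)))
E = Rational(-41403, 5734) (E = Mul(-41403, Pow(Add(5760, -26), -1)) = Mul(-41403, Pow(5734, -1)) = Mul(-41403, Rational(1, 5734)) = Rational(-41403, 5734) ≈ -7.2206)
Add(E, Function('D')(j)) = Add(Rational(-41403, 5734), Add(17, Pow(-14, 2))) = Add(Rational(-41403, 5734), Add(17, 196)) = Add(Rational(-41403, 5734), 213) = Rational(1179939, 5734)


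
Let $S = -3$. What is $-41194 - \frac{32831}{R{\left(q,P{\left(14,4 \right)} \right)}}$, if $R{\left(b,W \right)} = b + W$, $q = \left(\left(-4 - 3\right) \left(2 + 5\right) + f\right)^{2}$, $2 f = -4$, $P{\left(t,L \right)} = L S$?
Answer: $- \frac{106684097}{2589} \approx -41207.0$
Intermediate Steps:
$P{\left(t,L \right)} = - 3 L$ ($P{\left(t,L \right)} = L \left(-3\right) = - 3 L$)
$f = -2$ ($f = \frac{1}{2} \left(-4\right) = -2$)
$q = 2601$ ($q = \left(\left(-4 - 3\right) \left(2 + 5\right) - 2\right)^{2} = \left(\left(-7\right) 7 - 2\right)^{2} = \left(-49 - 2\right)^{2} = \left(-51\right)^{2} = 2601$)
$R{\left(b,W \right)} = W + b$
$-41194 - \frac{32831}{R{\left(q,P{\left(14,4 \right)} \right)}} = -41194 - \frac{32831}{\left(-3\right) 4 + 2601} = -41194 - \frac{32831}{-12 + 2601} = -41194 - \frac{32831}{2589} = - \frac{106684097}{2589}$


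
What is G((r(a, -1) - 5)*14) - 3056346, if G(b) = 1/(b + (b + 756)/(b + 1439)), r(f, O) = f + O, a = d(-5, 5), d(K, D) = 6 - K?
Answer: -325366368267/106456 ≈ -3.0563e+6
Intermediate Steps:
a = 11 (a = 6 - 1*(-5) = 6 + 5 = 11)
r(f, O) = O + f
G(b) = 1/(b + (756 + b)/(1439 + b))
G((r(a, -1) - 5)*14) - 3056346 = (1439 + ((-1 + 11) - 5)*14)/(756 + (((-1 + 11) - 5)*14)² + 1440*(((-1 + 11) - 5)*14)) - 3056346 = (1439 + (10 - 5)*14)/(756 + ((10 - 5)*14)² + 1440*((10 - 5)*14)) - 3056346 = (1439 + 5*14)/(756 + (5*14)² + 1440*(5*14)) - 3056346 = (1439 + 70)/(756 + 70² + 1440*70) - 3056346 = 1509/(756 + 4900 + 100800) - 3056346 = 1509/106456 - 3056346 = -325366368267/106456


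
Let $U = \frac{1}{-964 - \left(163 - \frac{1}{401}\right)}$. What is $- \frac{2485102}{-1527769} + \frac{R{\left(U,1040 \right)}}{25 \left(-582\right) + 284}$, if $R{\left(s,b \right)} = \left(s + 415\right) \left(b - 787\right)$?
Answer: $- \frac{56470548028211941}{9849796113119004} \approx -5.7332$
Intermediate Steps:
$U = - \frac{401}{451926}$ ($U = \frac{1}{-964 + \left(-163 + \frac{1}{401}\right)} = \frac{1}{-964 - \frac{65362}{401}} = \frac{1}{- \frac{451926}{401}} = - \frac{401}{451926} \approx -0.00088731$)
$R{\left(s,b \right)} = \left(-787 + b\right) \left(415 + s\right)$ ($R{\left(s,b \right)} = \left(415 + s\right) \left(-787 + b\right) = \left(-787 + b\right) \left(415 + s\right)$)
$- \frac{2485102}{-1527769} + \frac{R{\left(U,1040 \right)}}{25 \left(-582\right) + 284} = - \frac{2485102}{-1527769} + \frac{-326605 - - \frac{315587}{451926} + 415 \cdot 1040 + 1040 \left(- \frac{401}{451926}\right)}{25 \left(-582\right) + 284} = \left(-2485102\right) \left(- \frac{1}{1527769}\right) + \frac{-326605 + \frac{315587}{451926} + 431600 - \frac{208520}{225963}}{-14550 + 284} = \frac{2485102}{1527769} + \frac{47449868917}{451926 \left(-14266\right)} = \frac{2485102}{1527769} + \frac{47449868917}{451926} \left(- \frac{1}{14266}\right) = \frac{2485102}{1527769} - \frac{47449868917}{6447176316} = - \frac{56470548028211941}{9849796113119004}$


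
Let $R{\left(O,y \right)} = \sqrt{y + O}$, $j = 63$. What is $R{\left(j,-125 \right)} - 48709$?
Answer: $-48709 + i \sqrt{62} \approx -48709.0 + 7.874 i$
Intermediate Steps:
$R{\left(O,y \right)} = \sqrt{O + y}$
$R{\left(j,-125 \right)} - 48709 = \sqrt{63 - 125} - 48709 = \sqrt{-62} - 48709 = i \sqrt{62} - 48709 = -48709 + i \sqrt{62}$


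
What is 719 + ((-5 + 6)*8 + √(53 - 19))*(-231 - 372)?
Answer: -4105 - 603*√34 ≈ -7621.1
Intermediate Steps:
719 + ((-5 + 6)*8 + √(53 - 19))*(-231 - 372) = 719 + (1*8 + √34)*(-603) = 719 + (8 + √34)*(-603) = 719 + (-4824 - 603*√34) = -4105 - 603*√34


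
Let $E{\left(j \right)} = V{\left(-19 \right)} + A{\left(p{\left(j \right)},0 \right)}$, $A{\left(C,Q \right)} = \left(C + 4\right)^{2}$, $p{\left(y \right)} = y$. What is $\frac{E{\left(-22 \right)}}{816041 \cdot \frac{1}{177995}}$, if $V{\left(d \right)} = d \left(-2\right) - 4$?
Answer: $\frac{63722210}{816041} \approx 78.087$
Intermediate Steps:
$V{\left(d \right)} = -4 - 2 d$ ($V{\left(d \right)} = - 2 d - 4 = -4 - 2 d$)
$A{\left(C,Q \right)} = \left(4 + C\right)^{2}$
$E{\left(j \right)} = 34 + \left(4 + j\right)^{2}$ ($E{\left(j \right)} = \left(-4 - -38\right) + \left(4 + j\right)^{2} = \left(-4 + 38\right) + \left(4 + j\right)^{2} = 34 + \left(4 + j\right)^{2}$)
$\frac{E{\left(-22 \right)}}{816041 \cdot \frac{1}{177995}} = \frac{34 + \left(4 - 22\right)^{2}}{816041 \cdot \frac{1}{177995}} = \frac{34 + \left(-18\right)^{2}}{816041 \cdot \frac{1}{177995}} = \frac{34 + 324}{\frac{816041}{177995}} = 358 \cdot \frac{177995}{816041} = \frac{63722210}{816041}$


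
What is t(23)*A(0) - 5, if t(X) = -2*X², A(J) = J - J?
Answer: -5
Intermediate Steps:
A(J) = 0
t(23)*A(0) - 5 = -2*23²*0 - 5 = -2*529*0 - 5 = -1058*0 - 5 = 0 - 5 = -5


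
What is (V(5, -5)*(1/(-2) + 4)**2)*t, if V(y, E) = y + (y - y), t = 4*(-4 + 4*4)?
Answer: 2940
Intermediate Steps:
t = 48 (t = 4*(-4 + 16) = 4*12 = 48)
V(y, E) = y (V(y, E) = y + 0 = y)
(V(5, -5)*(1/(-2) + 4)**2)*t = (5*(1/(-2) + 4)**2)*48 = (5*(-1/2 + 4)**2)*48 = (5*(7/2)**2)*48 = (5*(49/4))*48 = (245/4)*48 = 2940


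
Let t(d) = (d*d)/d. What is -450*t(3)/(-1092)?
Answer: 225/182 ≈ 1.2363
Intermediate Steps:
t(d) = d (t(d) = d**2/d = d)
-450*t(3)/(-1092) = -1350/(-1092) = -1350*(-1)/1092 = -450*(-1/364) = 225/182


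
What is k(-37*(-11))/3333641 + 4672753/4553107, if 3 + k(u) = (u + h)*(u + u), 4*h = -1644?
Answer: 15562442407960/15178424172587 ≈ 1.0253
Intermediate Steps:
h = -411 (h = (¼)*(-1644) = -411)
k(u) = -3 + 2*u*(-411 + u) (k(u) = -3 + (u - 411)*(u + u) = -3 + (-411 + u)*(2*u) = -3 + 2*u*(-411 + u))
k(-37*(-11))/3333641 + 4672753/4553107 = (-3 - (-30414)*(-11) + 2*(-37*(-11))²)/3333641 + 4672753/4553107 = (-3 - 822*407 + 2*407²)*(1/3333641) + 4672753*(1/4553107) = (-3 - 334554 + 2*165649)*(1/3333641) + 4672753/4553107 = (-3 - 334554 + 331298)*(1/3333641) + 4672753/4553107 = -3259*1/3333641 + 4672753/4553107 = -3259/3333641 + 4672753/4553107 = 15562442407960/15178424172587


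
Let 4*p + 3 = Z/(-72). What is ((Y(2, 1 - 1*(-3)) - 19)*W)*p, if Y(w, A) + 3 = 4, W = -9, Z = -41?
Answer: -1575/16 ≈ -98.438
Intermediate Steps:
Y(w, A) = 1 (Y(w, A) = -3 + 4 = 1)
p = -175/288 (p = -¾ + (-41/(-72))/4 = -¾ + (-41*(-1/72))/4 = -¾ + (¼)*(41/72) = -¾ + 41/288 = -175/288 ≈ -0.60764)
((Y(2, 1 - 1*(-3)) - 19)*W)*p = ((1 - 19)*(-9))*(-175/288) = -18*(-9)*(-175/288) = 162*(-175/288) = -1575/16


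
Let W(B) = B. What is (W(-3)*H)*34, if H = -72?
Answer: 7344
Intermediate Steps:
(W(-3)*H)*34 = -3*(-72)*34 = 216*34 = 7344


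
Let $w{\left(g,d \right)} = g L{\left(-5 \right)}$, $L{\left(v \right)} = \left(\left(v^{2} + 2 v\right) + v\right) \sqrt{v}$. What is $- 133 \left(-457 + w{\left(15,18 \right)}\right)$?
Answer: $60781 - 19950 i \sqrt{5} \approx 60781.0 - 44610.0 i$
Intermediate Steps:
$L{\left(v \right)} = \sqrt{v} \left(v^{2} + 3 v\right)$ ($L{\left(v \right)} = \left(v^{2} + 3 v\right) \sqrt{v} = \sqrt{v} \left(v^{2} + 3 v\right)$)
$w{\left(g,d \right)} = 10 i g \sqrt{5}$ ($w{\left(g,d \right)} = g \left(-5\right)^{\frac{3}{2}} \left(3 - 5\right) = g - 5 i \sqrt{5} \left(-2\right) = g 10 i \sqrt{5} = 10 i g \sqrt{5}$)
$- 133 \left(-457 + w{\left(15,18 \right)}\right) = - 133 \left(-457 + 10 i 15 \sqrt{5}\right) = - 133 \left(-457 + 150 i \sqrt{5}\right) = 60781 - 19950 i \sqrt{5}$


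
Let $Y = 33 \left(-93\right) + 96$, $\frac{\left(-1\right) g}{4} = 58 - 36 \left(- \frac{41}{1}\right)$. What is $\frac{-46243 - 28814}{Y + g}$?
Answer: $\frac{75057}{9109} \approx 8.2399$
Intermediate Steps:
$g = -6136$ ($g = - 4 \left(58 - 36 \left(- \frac{41}{1}\right)\right) = - 4 \left(58 - 36 \left(\left(-41\right) 1\right)\right) = - 4 \left(58 - -1476\right) = - 4 \left(58 + 1476\right) = \left(-4\right) 1534 = -6136$)
$Y = -2973$ ($Y = -3069 + 96 = -2973$)
$\frac{-46243 - 28814}{Y + g} = \frac{-46243 - 28814}{-2973 - 6136} = - \frac{75057}{-9109} = \left(-75057\right) \left(- \frac{1}{9109}\right) = \frac{75057}{9109}$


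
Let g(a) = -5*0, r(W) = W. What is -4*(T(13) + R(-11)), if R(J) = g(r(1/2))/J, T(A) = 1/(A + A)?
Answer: -2/13 ≈ -0.15385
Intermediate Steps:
T(A) = 1/(2*A)
g(a) = 0
R(J) = 0 (R(J) = 0/J = 0)
-4*(T(13) + R(-11)) = -4*((1/2)/13 + 0) = -4*((1/2)*(1/13) + 0) = -4*(1/26 + 0) = -4*1/26 = -2/13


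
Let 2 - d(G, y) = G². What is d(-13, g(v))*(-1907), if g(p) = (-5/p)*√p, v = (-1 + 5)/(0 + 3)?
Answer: 318469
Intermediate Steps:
v = 4/3 ≈ 1.3333
g(p) = -5/√p
d(G, y) = 2 - G²
d(-13, g(v))*(-1907) = (2 - 1*(-13)²)*(-1907) = (2 - 1*169)*(-1907) = (2 - 169)*(-1907) = -167*(-1907) = 318469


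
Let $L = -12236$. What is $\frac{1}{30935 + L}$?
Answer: $\frac{1}{18699} \approx 5.3479 \cdot 10^{-5}$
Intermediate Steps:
$\frac{1}{30935 + L} = \frac{1}{30935 - 12236} = \frac{1}{18699}$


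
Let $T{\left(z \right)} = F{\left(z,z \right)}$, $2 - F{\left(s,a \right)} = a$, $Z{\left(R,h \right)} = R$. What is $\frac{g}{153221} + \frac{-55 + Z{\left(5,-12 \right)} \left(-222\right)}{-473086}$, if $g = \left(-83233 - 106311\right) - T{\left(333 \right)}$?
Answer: $- \frac{89335518853}{72486710006} \approx -1.2324$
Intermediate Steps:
$F{\left(s,a \right)} = 2 - a$
$T{\left(z \right)} = 2 - z$
$g = -189213$ ($g = \left(-83233 - 106311\right) - \left(2 - 333\right) = -189544 - \left(2 - 333\right) = -189544 - -331 = -189544 + 331 = -189213$)
$\frac{g}{153221} + \frac{-55 + Z{\left(5,-12 \right)} \left(-222\right)}{-473086} = - \frac{189213}{153221} + \frac{-55 + 5 \left(-222\right)}{-473086} = \left(-189213\right) \frac{1}{153221} + \left(-55 - 1110\right) \left(- \frac{1}{473086}\right) = - \frac{189213}{153221} - - \frac{1165}{473086} = - \frac{189213}{153221} + \frac{1165}{473086} = - \frac{89335518853}{72486710006}$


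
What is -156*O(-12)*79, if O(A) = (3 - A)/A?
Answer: 15405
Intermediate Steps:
O(A) = (3 - A)/A
-156*O(-12)*79 = -156*(3 - 1*(-12))/(-12)*79 = -(-13)*(3 + 12)*79 = -(-13)*15*79 = -156*(-5/4)*79 = 195*79 = 15405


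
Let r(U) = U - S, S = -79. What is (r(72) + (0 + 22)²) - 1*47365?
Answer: -46730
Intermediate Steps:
r(U) = 79 + U (r(U) = U - 1*(-79) = U + 79 = 79 + U)
(r(72) + (0 + 22)²) - 1*47365 = ((79 + 72) + (0 + 22)²) - 1*47365 = (151 + 22²) - 47365 = (151 + 484) - 47365 = 635 - 47365 = -46730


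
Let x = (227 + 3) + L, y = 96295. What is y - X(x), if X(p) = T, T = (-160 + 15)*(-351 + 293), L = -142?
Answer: 87885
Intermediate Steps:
T = 8410 (T = -145*(-58) = 8410)
x = 88 (x = (227 + 3) - 142 = 230 - 142 = 88)
X(p) = 8410
y - X(x) = 96295 - 1*8410 = 96295 - 8410 = 87885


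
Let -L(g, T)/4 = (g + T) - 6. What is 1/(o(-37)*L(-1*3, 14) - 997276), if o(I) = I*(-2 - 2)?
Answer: -1/1000236 ≈ -9.9976e-7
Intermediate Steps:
L(g, T) = 24 - 4*T - 4*g (L(g, T) = -4*((g + T) - 6) = -4*((T + g) - 6) = -4*(-6 + T + g) = 24 - 4*T - 4*g)
o(I) = -4*I (o(I) = I*(-4) = -4*I)
1/(o(-37)*L(-1*3, 14) - 997276) = 1/((-4*(-37))*(24 - 4*14 - (-4)*3) - 997276) = 1/(148*(24 - 56 - 4*(-3)) - 997276) = 1/(148*(24 - 56 + 12) - 997276) = 1/(148*(-20) - 997276) = 1/(-2960 - 997276) = 1/(-1000236) = -1/1000236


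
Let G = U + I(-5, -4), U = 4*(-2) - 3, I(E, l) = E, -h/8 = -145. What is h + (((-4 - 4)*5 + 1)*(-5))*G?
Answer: -1960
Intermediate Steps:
h = 1160 (h = -8*(-145) = 1160)
U = -11 (U = -8 - 3 = -11)
G = -16 (G = -11 - 5 = -16)
h + (((-4 - 4)*5 + 1)*(-5))*G = 1160 + (((-4 - 4)*5 + 1)*(-5))*(-16) = 1160 + ((-8*5 + 1)*(-5))*(-16) = 1160 + ((-40 + 1)*(-5))*(-16) = 1160 - 39*(-5)*(-16) = 1160 + 195*(-16) = 1160 - 3120 = -1960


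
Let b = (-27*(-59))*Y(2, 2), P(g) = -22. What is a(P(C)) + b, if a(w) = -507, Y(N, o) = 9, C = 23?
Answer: 13830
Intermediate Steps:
b = 14337 (b = -27*(-59)*9 = 1593*9 = 14337)
a(P(C)) + b = -507 + 14337 = 13830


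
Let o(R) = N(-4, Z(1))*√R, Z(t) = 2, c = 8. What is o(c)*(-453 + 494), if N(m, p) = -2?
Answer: -164*√2 ≈ -231.93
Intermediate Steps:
o(R) = -2*√R
o(c)*(-453 + 494) = (-4*√2)*(-453 + 494) = -4*√2*41 = -164*√2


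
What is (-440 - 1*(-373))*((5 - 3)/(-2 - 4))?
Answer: 67/3 ≈ 22.333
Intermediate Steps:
(-440 - 1*(-373))*((5 - 3)/(-2 - 4)) = (-440 + 373)*(2/(-6)) = -134*(-1)/6 = -67*(-1/3) = 67/3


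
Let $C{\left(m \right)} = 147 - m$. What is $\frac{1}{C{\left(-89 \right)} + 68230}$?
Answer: $\frac{1}{68466} \approx 1.4606 \cdot 10^{-5}$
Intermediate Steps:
$\frac{1}{C{\left(-89 \right)} + 68230} = \frac{1}{\left(147 - -89\right) + 68230} = \frac{1}{\left(147 + 89\right) + 68230} = \frac{1}{236 + 68230} = \frac{1}{68466}$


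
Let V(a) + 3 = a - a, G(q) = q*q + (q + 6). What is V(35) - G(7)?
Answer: -65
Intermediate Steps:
G(q) = 6 + q + q² (G(q) = q² + (6 + q) = 6 + q + q²)
V(a) = -3 (V(a) = -3 + (a - a) = -3 + 0 = -3)
V(35) - G(7) = -3 - (6 + 7 + 7²) = -3 - (6 + 7 + 49) = -3 - 1*62 = -3 - 62 = -65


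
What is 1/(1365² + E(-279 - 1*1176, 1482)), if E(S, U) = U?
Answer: 1/1864707 ≈ 5.3628e-7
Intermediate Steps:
1/(1365² + E(-279 - 1*1176, 1482)) = 1/(1365² + 1482) = 1/(1863225 + 1482) = 1/1864707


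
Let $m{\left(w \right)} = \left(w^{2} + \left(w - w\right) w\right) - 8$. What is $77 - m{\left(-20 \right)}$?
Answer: $-315$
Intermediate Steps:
$m{\left(w \right)} = -8 + w^{2}$ ($m{\left(w \right)} = \left(w^{2} + 0 w\right) - 8 = \left(w^{2} + 0\right) - 8 = w^{2} - 8 = -8 + w^{2}$)
$77 - m{\left(-20 \right)} = 77 - \left(-8 + \left(-20\right)^{2}\right) = 77 - \left(-8 + 400\right) = 77 - 392 = -315$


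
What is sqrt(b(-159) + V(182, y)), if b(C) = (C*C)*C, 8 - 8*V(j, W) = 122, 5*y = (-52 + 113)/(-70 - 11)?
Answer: I*sqrt(16078773)/2 ≈ 2004.9*I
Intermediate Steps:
y = -61/405 (y = ((-52 + 113)/(-70 - 11))/5 = (61/(-81))/5 = (61*(-1/81))/5 = (1/5)*(-61/81) = -61/405 ≈ -0.15062)
V(j, W) = -57/4 (V(j, W) = 1 - 1/8*122 = 1 - 61/4 = -57/4)
b(C) = C**3 (b(C) = C**2*C = C**3)
sqrt(b(-159) + V(182, y)) = sqrt((-159)**3 - 57/4) = sqrt(-4019679 - 57/4) = sqrt(-16078773/4) = I*sqrt(16078773)/2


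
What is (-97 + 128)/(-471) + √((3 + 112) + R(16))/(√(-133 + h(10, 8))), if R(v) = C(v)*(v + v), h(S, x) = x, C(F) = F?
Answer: -31/471 - I*√3135/25 ≈ -0.065817 - 2.2396*I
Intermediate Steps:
R(v) = 2*v² (R(v) = v*(v + v) = v*(2*v) = 2*v²)
(-97 + 128)/(-471) + √((3 + 112) + R(16))/(√(-133 + h(10, 8))) = (-97 + 128)/(-471) + √((3 + 112) + 2*16²)/(√(-133 + 8)) = 31*(-1/471) + √(115 + 2*256)/(√(-125)) = -31/471 + √(115 + 512)/((5*I*√5)) = -31/471 + √627*(-I*√5/25) = -31/471 - I*√3135/25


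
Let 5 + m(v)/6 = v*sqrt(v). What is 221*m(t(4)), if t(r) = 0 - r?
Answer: -6630 - 10608*I ≈ -6630.0 - 10608.0*I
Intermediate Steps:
t(r) = -r
m(v) = -30 + 6*v**(3/2) (m(v) = -30 + 6*(v*sqrt(v)) = -30 + 6*v**(3/2))
221*m(t(4)) = 221*(-30 + 6*(-1*4)**(3/2)) = 221*(-30 + 6*(-4)**(3/2)) = 221*(-30 + 6*(-8*I)) = 221*(-30 - 48*I) = -6630 - 10608*I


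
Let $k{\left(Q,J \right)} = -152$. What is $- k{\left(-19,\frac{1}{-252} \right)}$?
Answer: $152$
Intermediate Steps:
$- k{\left(-19,\frac{1}{-252} \right)} = \left(-1\right) \left(-152\right) = 152$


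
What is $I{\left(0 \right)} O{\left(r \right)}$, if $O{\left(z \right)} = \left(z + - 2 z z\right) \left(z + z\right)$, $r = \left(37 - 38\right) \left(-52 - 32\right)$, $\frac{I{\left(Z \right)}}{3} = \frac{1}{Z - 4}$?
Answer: $1767528$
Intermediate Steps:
$I{\left(Z \right)} = \frac{3}{-4 + Z}$ ($I{\left(Z \right)} = \frac{3}{Z - 4} = \frac{3}{-4 + Z}$)
$r = 84$ ($r = \left(-1\right) \left(-84\right) = 84$)
$O{\left(z \right)} = 2 z \left(z - 2 z^{2}\right)$ ($O{\left(z \right)} = \left(z - 2 z^{2}\right) 2 z = 2 z \left(z - 2 z^{2}\right)$)
$I{\left(0 \right)} O{\left(r \right)} = \frac{3}{-4 + 0} \cdot 84^{2} \left(2 - 336\right) = \frac{3}{-4} \cdot 7056 \left(2 - 336\right) = 3 \left(- \frac{1}{4}\right) 7056 \left(-334\right) = \left(- \frac{3}{4}\right) \left(-2356704\right) = 1767528$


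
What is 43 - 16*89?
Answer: -1381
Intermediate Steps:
43 - 16*89 = 43 - 1424 = -1381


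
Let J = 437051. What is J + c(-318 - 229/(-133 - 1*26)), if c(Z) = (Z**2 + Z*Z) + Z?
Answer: 16107905162/25281 ≈ 6.3716e+5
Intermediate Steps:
c(Z) = Z + 2*Z**2 (c(Z) = (Z**2 + Z**2) + Z = 2*Z**2 + Z = Z + 2*Z**2)
J + c(-318 - 229/(-133 - 1*26)) = 437051 + (-318 - 229/(-133 - 1*26))*(1 + 2*(-318 - 229/(-133 - 1*26))) = 437051 + (-318 - 229/(-133 - 26))*(1 + 2*(-318 - 229/(-133 - 26))) = 437051 + (-318 - 229/(-159))*(1 + 2*(-318 - 229/(-159))) = 437051 + (-318 - 229*(-1)/159)*(1 + 2*(-318 - 229*(-1)/159)) = 437051 + (-318 - 1*(-229/159))*(1 + 2*(-318 - 1*(-229/159))) = 437051 + (-318 + 229/159)*(1 + 2*(-318 + 229/159)) = 437051 - 50333*(1 + 2*(-50333/159))/159 = 437051 - 50333*(1 - 100666/159)/159 = 437051 - 50333/159*(-100507/159) = 437051 + 5058818831/25281 = 16107905162/25281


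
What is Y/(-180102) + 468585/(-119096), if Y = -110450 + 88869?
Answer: -40911442447/10724713896 ≈ -3.8147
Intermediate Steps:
Y = -21581
Y/(-180102) + 468585/(-119096) = -21581/(-180102) + 468585/(-119096) = -21581*(-1/180102) + 468585*(-1/119096) = 21581/180102 - 468585/119096 = -40911442447/10724713896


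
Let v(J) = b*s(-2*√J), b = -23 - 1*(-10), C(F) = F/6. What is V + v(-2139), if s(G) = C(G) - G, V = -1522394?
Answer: -1522394 - 65*I*√2139/3 ≈ -1.5224e+6 - 1002.1*I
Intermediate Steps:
C(F) = F/6 (C(F) = F*(⅙) = F/6)
s(G) = -5*G/6 (s(G) = G/6 - G = -5*G/6)
b = -13 (b = -23 + 10 = -13)
v(J) = -65*√J/3 (v(J) = -(-65)*(-2*√J)/6 = -65*√J/3)
V + v(-2139) = -1522394 - 65*I*√2139/3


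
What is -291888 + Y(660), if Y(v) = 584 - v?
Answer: -291964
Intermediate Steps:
-291888 + Y(660) = -291888 + (584 - 1*660) = -291888 + (584 - 660) = -291888 - 76 = -291964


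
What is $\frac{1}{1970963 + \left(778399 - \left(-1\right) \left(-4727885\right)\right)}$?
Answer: $- \frac{1}{1978523} \approx -5.0543 \cdot 10^{-7}$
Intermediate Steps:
$\frac{1}{1970963 + \left(778399 - \left(-1\right) \left(-4727885\right)\right)} = \frac{1}{1970963 + \left(778399 - 4727885\right)} = \frac{1}{1970963 - 3949486} = \frac{1}{-1978523} = - \frac{1}{1978523}$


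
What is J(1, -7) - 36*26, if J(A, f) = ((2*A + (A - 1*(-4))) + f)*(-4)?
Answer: -936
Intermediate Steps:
J(A, f) = -16 - 12*A - 4*f (J(A, f) = ((2*A + (A + 4)) + f)*(-4) = ((2*A + (4 + A)) + f)*(-4) = ((4 + 3*A) + f)*(-4) = (4 + f + 3*A)*(-4) = -16 - 12*A - 4*f)
J(1, -7) - 36*26 = (-16 - 12*1 - 4*(-7)) - 36*26 = (-16 - 12 + 28) - 936 = 0 - 936 = -936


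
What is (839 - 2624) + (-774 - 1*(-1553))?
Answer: -1006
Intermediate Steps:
(839 - 2624) + (-774 - 1*(-1553)) = -1785 + (-774 + 1553) = -1785 + 779 = -1006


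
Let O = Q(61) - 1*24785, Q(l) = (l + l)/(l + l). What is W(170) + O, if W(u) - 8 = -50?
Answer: -24826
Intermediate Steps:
Q(l) = 1 (Q(l) = (2*l)/((2*l)) = (2*l)*(1/(2*l)) = 1)
W(u) = -42 (W(u) = 8 - 50 = -42)
O = -24784 (O = 1 - 1*24785 = 1 - 24785 = -24784)
W(170) + O = -42 - 24784 = -24826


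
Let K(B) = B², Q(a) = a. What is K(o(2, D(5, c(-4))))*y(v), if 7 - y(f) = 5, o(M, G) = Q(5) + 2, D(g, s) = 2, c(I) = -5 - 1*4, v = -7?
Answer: 98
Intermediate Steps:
c(I) = -9 (c(I) = -5 - 4 = -9)
o(M, G) = 7 (o(M, G) = 5 + 2 = 7)
y(f) = 2 (y(f) = 7 - 1*5 = 7 - 5 = 2)
K(o(2, D(5, c(-4))))*y(v) = 7²*2 = 49*2 = 98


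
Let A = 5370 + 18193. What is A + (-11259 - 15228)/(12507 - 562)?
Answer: 281433548/11945 ≈ 23561.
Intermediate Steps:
A = 23563
A + (-11259 - 15228)/(12507 - 562) = 23563 + (-11259 - 15228)/(12507 - 562) = 23563 - 26487/11945 = 281433548/11945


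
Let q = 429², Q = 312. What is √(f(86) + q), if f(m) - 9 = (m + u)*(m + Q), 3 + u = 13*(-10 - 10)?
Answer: 2*√28401 ≈ 337.05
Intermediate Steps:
u = -263 (u = -3 + 13*(-10 - 10) = -3 + 13*(-20) = -3 - 260 = -263)
q = 184041
f(m) = 9 + (-263 + m)*(312 + m) (f(m) = 9 + (m - 263)*(m + 312) = 9 + (-263 + m)*(312 + m))
√(f(86) + q) = √((-82047 + 86² + 49*86) + 184041) = √((-82047 + 7396 + 4214) + 184041) = √(-70437 + 184041) = √113604 = 2*√28401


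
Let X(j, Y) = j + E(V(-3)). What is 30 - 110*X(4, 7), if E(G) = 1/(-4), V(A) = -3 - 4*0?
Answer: -765/2 ≈ -382.50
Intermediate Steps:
V(A) = -3 (V(A) = -3 + 0 = -3)
E(G) = -¼
X(j, Y) = -¼ + j (X(j, Y) = j - ¼ = -¼ + j)
30 - 110*X(4, 7) = 30 - 110*(-¼ + 4) = 30 - 110*15/4 = 30 - 825/2 = -765/2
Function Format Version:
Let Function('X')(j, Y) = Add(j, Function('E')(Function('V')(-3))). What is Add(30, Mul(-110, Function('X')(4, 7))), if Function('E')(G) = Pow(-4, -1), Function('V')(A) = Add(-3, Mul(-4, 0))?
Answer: Rational(-765, 2) ≈ -382.50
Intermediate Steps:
Function('V')(A) = -3 (Function('V')(A) = Add(-3, 0) = -3)
Function('E')(G) = Rational(-1, 4)
Function('X')(j, Y) = Add(Rational(-1, 4), j) (Function('X')(j, Y) = Add(j, Rational(-1, 4)) = Add(Rational(-1, 4), j))
Add(30, Mul(-110, Function('X')(4, 7))) = Add(30, Mul(-110, Add(Rational(-1, 4), 4))) = Add(30, Mul(-110, Rational(15, 4))) = Add(30, Rational(-825, 2)) = Rational(-765, 2)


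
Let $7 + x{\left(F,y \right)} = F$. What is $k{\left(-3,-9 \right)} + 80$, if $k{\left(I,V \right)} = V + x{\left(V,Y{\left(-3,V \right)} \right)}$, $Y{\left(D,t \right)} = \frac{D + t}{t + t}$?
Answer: $55$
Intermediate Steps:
$Y{\left(D,t \right)} = \frac{D + t}{2 t}$
$x{\left(F,y \right)} = -7 + F$
$k{\left(I,V \right)} = -7 + 2 V$ ($k{\left(I,V \right)} = V + \left(-7 + V\right) = -7 + 2 V$)
$k{\left(-3,-9 \right)} + 80 = \left(-7 + 2 \left(-9\right)\right) + 80 = \left(-7 - 18\right) + 80 = -25 + 80 = 55$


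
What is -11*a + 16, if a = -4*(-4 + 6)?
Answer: 104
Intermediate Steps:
a = -8 (a = -4*2 = -8)
-11*a + 16 = -11*(-8) + 16 = 88 + 16 = 104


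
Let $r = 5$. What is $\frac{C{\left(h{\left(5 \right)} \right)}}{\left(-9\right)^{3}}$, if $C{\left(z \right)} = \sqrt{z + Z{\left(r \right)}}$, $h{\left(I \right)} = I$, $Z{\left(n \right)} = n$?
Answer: $- \frac{\sqrt{10}}{729} \approx -0.0043378$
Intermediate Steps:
$C{\left(z \right)} = \sqrt{5 + z}$ ($C{\left(z \right)} = \sqrt{z + 5} = \sqrt{5 + z}$)
$\frac{C{\left(h{\left(5 \right)} \right)}}{\left(-9\right)^{3}} = \frac{\sqrt{5 + 5}}{\left(-9\right)^{3}} = \frac{\sqrt{10}}{-729} = \sqrt{10} \left(- \frac{1}{729}\right) = - \frac{\sqrt{10}}{729}$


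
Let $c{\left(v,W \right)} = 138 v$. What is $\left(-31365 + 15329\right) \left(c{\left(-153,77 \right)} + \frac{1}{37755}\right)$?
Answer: $\frac{12783242830484}{37755} \approx 3.3858 \cdot 10^{8}$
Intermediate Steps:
$\left(-31365 + 15329\right) \left(c{\left(-153,77 \right)} + \frac{1}{37755}\right) = \left(-31365 + 15329\right) \left(138 \left(-153\right) + \frac{1}{37755}\right) = - 16036 \left(-21114 + \frac{1}{37755}\right) = \left(-16036\right) \left(- \frac{797159069}{37755}\right) = \frac{12783242830484}{37755}$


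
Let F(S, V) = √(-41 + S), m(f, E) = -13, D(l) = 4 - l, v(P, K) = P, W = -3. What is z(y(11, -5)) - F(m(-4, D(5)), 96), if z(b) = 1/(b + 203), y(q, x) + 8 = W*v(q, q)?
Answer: 1/162 - 3*I*√6 ≈ 0.0061728 - 7.3485*I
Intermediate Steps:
y(q, x) = -8 - 3*q
z(b) = 1/(203 + b)
z(y(11, -5)) - F(m(-4, D(5)), 96) = 1/(203 + (-8 - 3*11)) - √(-41 - 13) = 1/(203 + (-8 - 33)) - √(-54) = 1/(203 - 41) - 3*I*√6 = 1/162 - 3*I*√6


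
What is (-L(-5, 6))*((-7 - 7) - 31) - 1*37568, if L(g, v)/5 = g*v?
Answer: -44318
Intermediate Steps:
L(g, v) = 5*g*v (L(g, v) = 5*(g*v) = 5*g*v)
(-L(-5, 6))*((-7 - 7) - 31) - 1*37568 = (-5*(-5)*6)*((-7 - 7) - 31) - 1*37568 = (-1*(-150))*(-14 - 31) - 37568 = 150*(-45) - 37568 = -6750 - 37568 = -44318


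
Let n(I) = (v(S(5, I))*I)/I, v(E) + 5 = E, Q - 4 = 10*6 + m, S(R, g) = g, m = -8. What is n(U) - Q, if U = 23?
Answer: -38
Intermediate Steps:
Q = 56 (Q = 4 + (10*6 - 8) = 4 + (60 - 8) = 4 + 52 = 56)
v(E) = -5 + E
n(I) = -5 + I (n(I) = ((-5 + I)*I)/I = (I*(-5 + I))/I = -5 + I)
n(U) - Q = (-5 + 23) - 1*56 = 18 - 56 = -38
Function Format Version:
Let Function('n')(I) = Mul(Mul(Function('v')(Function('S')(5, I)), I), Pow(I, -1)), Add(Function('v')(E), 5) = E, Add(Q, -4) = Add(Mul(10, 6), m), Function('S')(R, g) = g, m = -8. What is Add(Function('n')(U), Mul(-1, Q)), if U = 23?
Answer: -38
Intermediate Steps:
Q = 56 (Q = Add(4, Add(Mul(10, 6), -8)) = Add(4, Add(60, -8)) = Add(4, 52) = 56)
Function('v')(E) = Add(-5, E)
Function('n')(I) = Add(-5, I) (Function('n')(I) = Mul(Mul(Add(-5, I), I), Pow(I, -1)) = Mul(Mul(I, Add(-5, I)), Pow(I, -1)) = Add(-5, I))
Add(Function('n')(U), Mul(-1, Q)) = Add(Add(-5, 23), Mul(-1, 56)) = Add(18, -56) = -38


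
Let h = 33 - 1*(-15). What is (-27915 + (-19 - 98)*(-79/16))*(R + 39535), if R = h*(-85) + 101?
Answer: -3888021933/4 ≈ -9.7201e+8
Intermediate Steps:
h = 48 (h = 33 + 15 = 48)
R = -3979 (R = 48*(-85) + 101 = -4080 + 101 = -3979)
(-27915 + (-19 - 98)*(-79/16))*(R + 39535) = (-27915 + (-19 - 98)*(-79/16))*(-3979 + 39535) = (-27915 - (-9243)/16)*35556 = (-27915 - 117*(-79/16))*35556 = (-27915 + 9243/16)*35556 = -437397/16*35556 = -3888021933/4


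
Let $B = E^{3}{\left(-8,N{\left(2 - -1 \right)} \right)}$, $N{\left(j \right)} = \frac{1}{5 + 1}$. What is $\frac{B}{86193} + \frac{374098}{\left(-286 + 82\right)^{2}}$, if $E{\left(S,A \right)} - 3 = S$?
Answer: $\frac{1791079273}{199278216} \approx 8.9878$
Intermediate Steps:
$N{\left(j \right)} = \frac{1}{6}$
$E{\left(S,A \right)} = 3 + S$
$B = -125$ ($B = \left(3 - 8\right)^{3} = \left(-5\right)^{3} = -125$)
$\frac{B}{86193} + \frac{374098}{\left(-286 + 82\right)^{2}} = - \frac{125}{86193} + \frac{374098}{\left(-286 + 82\right)^{2}} = \left(-125\right) \frac{1}{86193} + \frac{374098}{\left(-204\right)^{2}} = - \frac{125}{86193} + \frac{374098}{41616} = - \frac{125}{86193} + 374098 \cdot \frac{1}{41616} = - \frac{125}{86193} + \frac{187049}{20808} = \frac{1791079273}{199278216}$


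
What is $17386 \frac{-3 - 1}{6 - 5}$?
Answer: $-69544$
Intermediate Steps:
$17386 \frac{-3 - 1}{6 - 5} = 17386 \left(- \frac{4}{1}\right) = 17386 \left(\left(-4\right) 1\right) = 17386 \left(-4\right) = -69544$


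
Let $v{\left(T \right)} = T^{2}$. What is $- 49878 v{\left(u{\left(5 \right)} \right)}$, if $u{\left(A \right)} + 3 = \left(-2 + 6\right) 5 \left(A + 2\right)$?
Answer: $-936160182$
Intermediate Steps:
$u{\left(A \right)} = 37 + 20 A$ ($u{\left(A \right)} = -3 + \left(-2 + 6\right) 5 \left(A + 2\right) = -3 + 4 \cdot 5 \left(2 + A\right) = -3 + 20 \left(2 + A\right) = -3 + \left(40 + 20 A\right) = 37 + 20 A$)
$- 49878 v{\left(u{\left(5 \right)} \right)} = - 49878 \left(37 + 20 \cdot 5\right)^{2} = - 49878 \left(37 + 100\right)^{2} = - 49878 \cdot 137^{2} = \left(-49878\right) 18769 = -936160182$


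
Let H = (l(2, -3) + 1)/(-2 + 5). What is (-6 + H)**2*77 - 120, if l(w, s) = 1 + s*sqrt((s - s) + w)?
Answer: 20018/9 + 2464*sqrt(2)/3 ≈ 3385.8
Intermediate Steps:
l(w, s) = 1 + s*sqrt(w) (l(w, s) = 1 + s*sqrt(0 + w) = 1 + s*sqrt(w))
H = 2/3 - sqrt(2) (H = ((1 - 3*sqrt(2)) + 1)/(-2 + 5) = (2 - 3*sqrt(2))/3 = (2 - 3*sqrt(2))*(1/3) = 2/3 - sqrt(2) ≈ -0.74755)
(-6 + H)**2*77 - 120 = (-6 + (2/3 - sqrt(2)))**2*77 - 120 = (-16/3 - sqrt(2))**2*77 - 120 = 77*(-16/3 - sqrt(2))**2 - 120 = -120 + 77*(-16/3 - sqrt(2))**2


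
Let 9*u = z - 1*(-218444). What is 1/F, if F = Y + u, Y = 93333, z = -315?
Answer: 9/1058126 ≈ 8.5056e-6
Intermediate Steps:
u = 218129/9 (u = (-315 - 1*(-218444))/9 = (-315 + 218444)/9 = (1/9)*218129 = 218129/9 ≈ 24237.)
F = 1058126/9 (F = 93333 + 218129/9 = 1058126/9 ≈ 1.1757e+5)
1/F = 1/(1058126/9) = 9/1058126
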